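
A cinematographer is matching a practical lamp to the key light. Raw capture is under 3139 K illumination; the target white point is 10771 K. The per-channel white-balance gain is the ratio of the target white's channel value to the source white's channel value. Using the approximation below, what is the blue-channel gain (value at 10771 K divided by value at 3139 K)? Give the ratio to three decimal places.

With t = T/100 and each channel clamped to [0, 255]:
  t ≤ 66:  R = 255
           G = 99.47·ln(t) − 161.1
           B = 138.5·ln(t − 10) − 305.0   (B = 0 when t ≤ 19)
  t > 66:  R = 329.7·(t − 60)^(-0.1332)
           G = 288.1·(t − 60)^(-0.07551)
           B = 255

At 3139 K (t = 31.39):
  B = 138.5·ln(31.39 − 10) − 305.0 = 138.5·ln 21.39 − 305.0 = 138.5·3.0629 − 305.0 = 119.215.
At 10771 K (t = 107.71):
  B = 255 by definition for t > 66.
Gain = 255.000 / 119.215 = 2.1390 → 2.139.

2.139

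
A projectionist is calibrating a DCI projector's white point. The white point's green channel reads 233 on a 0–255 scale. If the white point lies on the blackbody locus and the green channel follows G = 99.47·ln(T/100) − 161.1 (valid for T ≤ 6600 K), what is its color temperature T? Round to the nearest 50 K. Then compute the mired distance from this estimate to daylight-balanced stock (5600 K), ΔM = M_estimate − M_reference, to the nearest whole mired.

+12 mireds

ln t = (233 + 161.1) / 99.47 = 3.9620.
t = e^3.9620 = 52.562.
T = 100·t = 5256 K → 5250 K to the nearest 50 K.
M_estimate = 10⁶/5250 = 190.48; M_reference = 10⁶/5600 = 178.57.
ΔM = 190.48 − 178.57 = 11.90 → +12 mireds.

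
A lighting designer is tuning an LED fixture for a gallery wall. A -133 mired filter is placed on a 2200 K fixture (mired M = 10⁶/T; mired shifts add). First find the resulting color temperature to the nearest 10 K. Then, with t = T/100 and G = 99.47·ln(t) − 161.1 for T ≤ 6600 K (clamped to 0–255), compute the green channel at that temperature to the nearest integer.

181

M_in = 10⁶/2200 = 454.55; M_out = 454.55 + (-133) = 321.55.
T_out = 10⁶/321.55 = 3110.0 K → 3110 K; t = 31.1.
G = 99.47·ln 31.1 − 161.1 = 99.47·3.4372 − 161.1 = 180.799.
Rounded: 181.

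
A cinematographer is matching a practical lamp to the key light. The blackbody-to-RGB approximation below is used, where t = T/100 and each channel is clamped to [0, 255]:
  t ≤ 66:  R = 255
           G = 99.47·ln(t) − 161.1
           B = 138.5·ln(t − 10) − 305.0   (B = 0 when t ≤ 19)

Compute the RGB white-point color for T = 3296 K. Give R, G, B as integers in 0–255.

R=255, G=187, B=129

t = 3296/100 = 32.96; the t ≤ 66 branch applies.
R = 255 by definition for t ≤ 66.
G = 99.47·ln 32.96 − 161.1 = 99.47·3.4953 − 161.1 = 186.577.
B = 138.5·ln(32.96 − 10) − 305.0 = 138.5·ln 22.96 − 305.0 = 138.5·3.1338 − 305.0 = 129.025.
Rounded: (255, 187, 129).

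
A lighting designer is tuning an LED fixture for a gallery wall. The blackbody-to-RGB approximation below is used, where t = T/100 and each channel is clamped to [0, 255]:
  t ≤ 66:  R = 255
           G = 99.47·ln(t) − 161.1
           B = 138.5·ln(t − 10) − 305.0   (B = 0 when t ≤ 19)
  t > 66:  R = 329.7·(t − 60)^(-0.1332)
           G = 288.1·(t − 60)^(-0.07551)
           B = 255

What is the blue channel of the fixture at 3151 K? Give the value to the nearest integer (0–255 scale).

t = 3151/100 = 31.51; the t ≤ 66 branch applies.
B = 138.5·ln(31.51 − 10) − 305.0 = 138.5·ln 21.51 − 305.0 = 138.5·3.0685 − 305.0 = 119.990.
Rounded: 120.

120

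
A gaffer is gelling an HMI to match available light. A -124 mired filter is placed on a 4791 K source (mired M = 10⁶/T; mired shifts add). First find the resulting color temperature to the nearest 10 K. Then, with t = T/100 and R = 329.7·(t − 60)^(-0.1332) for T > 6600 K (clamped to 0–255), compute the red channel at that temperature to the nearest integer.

192

M_in = 10⁶/4791 = 208.72; M_out = 208.72 + (-124) = 84.72.
T_out = 10⁶/84.72 = 11802.9 K → 11800 K; t = 118.
R = 329.7·(118 − 60)^(-0.1332) = 329.7·58^(-0.1332) = 329.7·0.58225 = 191.969.
Rounded: 192.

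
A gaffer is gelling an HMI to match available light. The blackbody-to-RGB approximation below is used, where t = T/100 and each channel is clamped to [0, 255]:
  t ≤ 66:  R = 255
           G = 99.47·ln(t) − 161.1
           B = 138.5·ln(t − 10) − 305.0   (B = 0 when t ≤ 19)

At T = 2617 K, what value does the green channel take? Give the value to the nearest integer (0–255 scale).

t = 2617/100 = 26.17; the t ≤ 66 branch applies.
G = 99.47·ln 26.17 − 161.1 = 99.47·3.2646 − 161.1 = 163.631.
Rounded: 164.

164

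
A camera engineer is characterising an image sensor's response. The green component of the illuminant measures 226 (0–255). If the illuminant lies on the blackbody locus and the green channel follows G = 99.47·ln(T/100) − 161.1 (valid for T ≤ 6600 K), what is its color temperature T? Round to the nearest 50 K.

4900 K

ln t = (226 + 161.1) / 99.47 = 3.8916.
t = e^3.8916 = 48.990.
T = 100·t = 4899 K → 4900 K to the nearest 50 K.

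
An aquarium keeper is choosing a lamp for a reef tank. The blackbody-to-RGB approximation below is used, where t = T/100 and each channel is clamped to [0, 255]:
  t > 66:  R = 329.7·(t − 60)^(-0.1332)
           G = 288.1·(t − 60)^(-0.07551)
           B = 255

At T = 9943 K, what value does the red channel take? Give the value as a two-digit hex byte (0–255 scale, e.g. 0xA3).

t = 9943/100 = 99.43; the t > 66 branch applies.
R = 329.7·(99.43 − 60)^(-0.1332) = 329.7·39.43^(-0.1332) = 329.7·0.61297 = 202.095.
Rounded: 202; in hex, 0xCA.

0xCA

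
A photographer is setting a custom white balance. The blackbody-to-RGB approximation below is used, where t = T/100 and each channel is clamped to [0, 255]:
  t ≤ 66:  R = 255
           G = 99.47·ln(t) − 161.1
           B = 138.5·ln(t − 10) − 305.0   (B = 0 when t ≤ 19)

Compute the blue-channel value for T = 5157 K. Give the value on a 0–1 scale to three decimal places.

t = 5157/100 = 51.57; the t ≤ 66 branch applies.
B = 138.5·ln(51.57 − 10) − 305.0 = 138.5·ln 41.57 − 305.0 = 138.5·3.7274 − 305.0 = 211.242.
On a 0–1 scale: 211.242/255 = 0.8284 → 0.828.

0.828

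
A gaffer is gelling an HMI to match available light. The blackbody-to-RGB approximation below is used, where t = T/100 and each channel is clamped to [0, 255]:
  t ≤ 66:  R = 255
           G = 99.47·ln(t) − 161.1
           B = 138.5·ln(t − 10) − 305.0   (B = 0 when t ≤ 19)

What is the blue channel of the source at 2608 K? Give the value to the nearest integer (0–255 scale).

80

t = 2608/100 = 26.08; the t ≤ 66 branch applies.
B = 138.5·ln(26.08 − 10) − 305.0 = 138.5·ln 16.08 − 305.0 = 138.5·2.7776 − 305.0 = 79.694.
Rounded: 80.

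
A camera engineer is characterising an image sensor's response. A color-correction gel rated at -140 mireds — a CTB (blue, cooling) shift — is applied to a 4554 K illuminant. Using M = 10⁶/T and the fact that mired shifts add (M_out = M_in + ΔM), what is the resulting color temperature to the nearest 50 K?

12550 K

M_in = 10⁶/4554 = 219.59 mireds.
M_out = 219.59 + (-140) = 79.59 mireds.
T_out = 10⁶/79.59 = 12564.8 K → 12550 K.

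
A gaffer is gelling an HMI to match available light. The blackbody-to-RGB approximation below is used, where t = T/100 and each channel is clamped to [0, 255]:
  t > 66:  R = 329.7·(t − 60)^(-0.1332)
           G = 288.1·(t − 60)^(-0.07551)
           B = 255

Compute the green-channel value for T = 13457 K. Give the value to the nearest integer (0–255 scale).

208

t = 13457/100 = 134.57; the t > 66 branch applies.
G = 288.1·(134.57 − 60)^(-0.07551) = 288.1·74.57^(-0.07551) = 288.1·0.72211 = 208.040.
Rounded: 208.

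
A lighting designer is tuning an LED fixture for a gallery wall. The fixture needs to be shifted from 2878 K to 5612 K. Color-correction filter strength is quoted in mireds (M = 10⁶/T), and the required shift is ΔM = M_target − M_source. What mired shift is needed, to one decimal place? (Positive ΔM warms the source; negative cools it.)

-169.3 mireds

M_source = 10⁶/2878 = 347.464; M_target = 10⁶/5612 = 178.190.
ΔM = 178.190 − 347.464 = -169.274 → -169.3 mireds, a cooling shift.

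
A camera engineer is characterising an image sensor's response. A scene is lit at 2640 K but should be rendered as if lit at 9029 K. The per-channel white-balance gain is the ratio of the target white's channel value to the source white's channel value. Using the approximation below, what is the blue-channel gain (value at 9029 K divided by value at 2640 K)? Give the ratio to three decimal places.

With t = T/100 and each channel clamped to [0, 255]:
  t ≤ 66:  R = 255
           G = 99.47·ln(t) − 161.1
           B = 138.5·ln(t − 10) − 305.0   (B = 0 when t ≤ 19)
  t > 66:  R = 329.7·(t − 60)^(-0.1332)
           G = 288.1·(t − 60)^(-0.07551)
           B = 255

At 2640 K (t = 26.4):
  B = 138.5·ln(26.4 − 10) − 305.0 = 138.5·ln 16.4 − 305.0 = 138.5·2.7973 − 305.0 = 82.423.
At 9029 K (t = 90.29):
  B = 255 by definition for t > 66.
Gain = 255.000 / 82.423 = 3.0938 → 3.094.

3.094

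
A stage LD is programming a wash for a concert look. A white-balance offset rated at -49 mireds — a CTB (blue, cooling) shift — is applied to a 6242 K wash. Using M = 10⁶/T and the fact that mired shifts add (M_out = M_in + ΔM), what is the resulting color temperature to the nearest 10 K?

8990 K

M_in = 10⁶/6242 = 160.21 mireds.
M_out = 160.21 + (-49) = 111.21 mireds.
T_out = 10⁶/111.21 = 8992.4 K → 8990 K.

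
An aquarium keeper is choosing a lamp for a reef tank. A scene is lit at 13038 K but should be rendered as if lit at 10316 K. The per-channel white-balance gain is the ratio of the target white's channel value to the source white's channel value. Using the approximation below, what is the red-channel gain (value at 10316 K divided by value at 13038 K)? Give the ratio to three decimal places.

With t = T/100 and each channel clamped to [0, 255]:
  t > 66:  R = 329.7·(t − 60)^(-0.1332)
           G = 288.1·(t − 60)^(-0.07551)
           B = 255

At 13038 K (t = 130.38):
  R = 329.7·(130.38 − 60)^(-0.1332) = 329.7·70.38^(-0.1332) = 329.7·0.56744 = 187.085.
At 10316 K (t = 103.16):
  R = 329.7·(103.16 − 60)^(-0.1332) = 329.7·43.16^(-0.1332) = 329.7·0.60563 = 199.676.
Gain = 199.676 / 187.085 = 1.0673 → 1.067.

1.067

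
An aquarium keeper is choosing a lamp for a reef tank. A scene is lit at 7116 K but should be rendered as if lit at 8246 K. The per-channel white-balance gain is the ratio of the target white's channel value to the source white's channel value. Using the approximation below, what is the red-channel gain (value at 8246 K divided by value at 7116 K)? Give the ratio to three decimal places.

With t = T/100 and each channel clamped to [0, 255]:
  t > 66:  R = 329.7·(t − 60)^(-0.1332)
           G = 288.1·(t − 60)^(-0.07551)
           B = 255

At 7116 K (t = 71.16):
  R = 329.7·(71.16 − 60)^(-0.1332) = 329.7·11.16^(-0.1332) = 329.7·0.72519 = 239.095.
At 8246 K (t = 82.46):
  R = 329.7·(82.46 − 60)^(-0.1332) = 329.7·22.46^(-0.1332) = 329.7·0.66068 = 217.827.
Gain = 217.827 / 239.095 = 0.9110 → 0.911.

0.911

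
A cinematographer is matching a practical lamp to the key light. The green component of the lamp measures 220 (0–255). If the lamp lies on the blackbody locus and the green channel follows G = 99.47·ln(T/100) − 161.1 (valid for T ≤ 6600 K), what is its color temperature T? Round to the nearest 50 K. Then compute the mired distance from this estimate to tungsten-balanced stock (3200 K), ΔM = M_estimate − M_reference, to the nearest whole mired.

-95 mireds

ln t = (220 + 161.1) / 99.47 = 3.8313.
t = e^3.8313 = 46.123.
T = 100·t = 4612 K → 4600 K to the nearest 50 K.
M_estimate = 10⁶/4600 = 217.39; M_reference = 10⁶/3200 = 312.50.
ΔM = 217.39 − 312.50 = -95.11 → -95 mireds.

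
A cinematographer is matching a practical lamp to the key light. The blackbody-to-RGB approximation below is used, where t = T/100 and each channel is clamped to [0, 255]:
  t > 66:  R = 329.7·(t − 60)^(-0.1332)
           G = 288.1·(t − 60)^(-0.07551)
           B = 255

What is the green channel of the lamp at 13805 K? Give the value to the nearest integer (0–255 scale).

207

t = 13805/100 = 138.05; the t > 66 branch applies.
G = 288.1·(138.05 − 60)^(-0.07551) = 288.1·78.05^(-0.07551) = 288.1·0.71963 = 207.324.
Rounded: 207.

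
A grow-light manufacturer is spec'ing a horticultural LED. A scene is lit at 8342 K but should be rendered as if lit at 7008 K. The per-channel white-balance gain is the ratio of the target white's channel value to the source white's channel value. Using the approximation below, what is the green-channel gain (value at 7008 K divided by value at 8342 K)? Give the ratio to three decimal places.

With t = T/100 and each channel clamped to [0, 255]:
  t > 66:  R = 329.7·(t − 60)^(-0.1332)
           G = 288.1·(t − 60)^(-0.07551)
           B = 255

At 8342 K (t = 83.42):
  G = 288.1·(83.42 − 60)^(-0.07551) = 288.1·23.42^(-0.07551) = 288.1·0.78810 = 227.052.
At 7008 K (t = 70.08):
  G = 288.1·(70.08 − 60)^(-0.07551) = 288.1·10.08^(-0.07551) = 288.1·0.83990 = 241.976.
Gain = 241.976 / 227.052 = 1.0657 → 1.066.

1.066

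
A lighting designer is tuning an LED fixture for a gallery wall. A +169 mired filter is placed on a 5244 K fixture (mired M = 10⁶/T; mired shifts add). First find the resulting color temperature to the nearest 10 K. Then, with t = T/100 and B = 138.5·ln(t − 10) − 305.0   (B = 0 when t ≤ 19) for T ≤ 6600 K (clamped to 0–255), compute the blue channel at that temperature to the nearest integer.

94

M_in = 10⁶/5244 = 190.69; M_out = 190.69 + (+169) = 359.69.
T_out = 10⁶/359.69 = 2780.1 K → 2780 K; t = 27.8.
B = 138.5·ln(27.8 − 10) − 305.0 = 138.5·ln 17.8 − 305.0 = 138.5·2.8792 − 305.0 = 93.769.
Rounded: 94.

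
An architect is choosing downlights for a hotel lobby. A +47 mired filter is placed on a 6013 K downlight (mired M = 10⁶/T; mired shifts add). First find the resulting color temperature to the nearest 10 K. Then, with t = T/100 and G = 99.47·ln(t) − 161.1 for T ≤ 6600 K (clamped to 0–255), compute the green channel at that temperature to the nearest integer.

M_in = 10⁶/6013 = 166.31; M_out = 166.31 + (+47) = 213.31.
T_out = 10⁶/213.31 = 4688.1 K → 4690 K; t = 46.9.
G = 99.47·ln 46.9 − 161.1 = 99.47·3.8480 − 161.1 = 221.662.
Rounded: 222.

222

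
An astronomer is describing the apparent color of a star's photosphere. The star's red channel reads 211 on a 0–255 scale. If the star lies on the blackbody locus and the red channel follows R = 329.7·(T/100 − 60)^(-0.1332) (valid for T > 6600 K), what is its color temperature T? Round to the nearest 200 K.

8800 K

(t − 60)^(-0.1332) = 211/329.7 = 0.63998.
t − 60 = 0.63998^(1/-0.1332) = 0.63998^(-7.508) = 28.525, so t = 88.525.
T = 100·t = 8853 K → 8800 K to the nearest 200 K.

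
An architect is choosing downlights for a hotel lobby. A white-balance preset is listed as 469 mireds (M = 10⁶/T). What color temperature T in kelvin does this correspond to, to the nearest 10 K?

2130 K

T = 10⁶ / 469 = 2132.20 K → 2130 K.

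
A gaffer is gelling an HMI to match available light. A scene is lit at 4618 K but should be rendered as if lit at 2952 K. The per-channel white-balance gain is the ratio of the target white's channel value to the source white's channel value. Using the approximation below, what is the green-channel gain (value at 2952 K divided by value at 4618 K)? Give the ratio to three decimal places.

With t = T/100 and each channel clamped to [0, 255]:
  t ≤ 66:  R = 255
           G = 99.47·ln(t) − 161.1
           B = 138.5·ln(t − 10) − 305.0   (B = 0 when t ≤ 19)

At 4618 K (t = 46.18):
  G = 99.47·ln 46.18 − 161.1 = 99.47·3.8325 − 161.1 = 220.123.
At 2952 K (t = 29.52):
  G = 99.47·ln 29.52 − 161.1 = 99.47·3.3851 − 161.1 = 175.613.
Gain = 175.613 / 220.123 = 0.7978 → 0.798.

0.798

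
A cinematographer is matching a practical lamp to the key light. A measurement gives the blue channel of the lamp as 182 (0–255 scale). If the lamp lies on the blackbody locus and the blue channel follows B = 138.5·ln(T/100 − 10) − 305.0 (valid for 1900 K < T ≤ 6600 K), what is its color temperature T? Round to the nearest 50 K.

4350 K

ln(t − 10) = (182 + 305.0) / 138.5 = 3.5162.
t − 10 = e^3.5162 = 33.658, so t = 43.658.
T = 100·t = 4366 K → 4350 K to the nearest 50 K.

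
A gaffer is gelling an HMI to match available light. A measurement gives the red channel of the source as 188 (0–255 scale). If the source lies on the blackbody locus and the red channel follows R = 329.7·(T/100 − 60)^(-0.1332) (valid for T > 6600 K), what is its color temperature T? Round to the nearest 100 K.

12800 K

(t − 60)^(-0.1332) = 188/329.7 = 0.57022.
t − 60 = 0.57022^(1/-0.1332) = 0.57022^(-7.508) = 67.848, so t = 127.848.
T = 100·t = 12785 K → 12800 K to the nearest 100 K.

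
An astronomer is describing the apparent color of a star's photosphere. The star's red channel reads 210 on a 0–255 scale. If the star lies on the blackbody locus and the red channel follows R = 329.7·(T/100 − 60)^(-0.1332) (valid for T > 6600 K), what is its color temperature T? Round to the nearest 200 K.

(t − 60)^(-0.1332) = 210/329.7 = 0.63694.
t − 60 = 0.63694^(1/-0.1332) = 0.63694^(-7.508) = 29.561, so t = 89.561.
T = 100·t = 8956 K → 9000 K to the nearest 200 K.

9000 K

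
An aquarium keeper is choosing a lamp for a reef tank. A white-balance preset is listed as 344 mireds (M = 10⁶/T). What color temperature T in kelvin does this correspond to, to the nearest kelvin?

2907 K

T = 10⁶ / 344 = 2906.98 K → 2907 K.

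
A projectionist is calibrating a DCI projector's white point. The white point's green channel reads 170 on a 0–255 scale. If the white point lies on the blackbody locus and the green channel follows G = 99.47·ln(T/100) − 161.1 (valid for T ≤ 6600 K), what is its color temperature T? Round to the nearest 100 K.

2800 K

ln t = (170 + 161.1) / 99.47 = 3.3286.
t = e^3.3286 = 27.900.
T = 100·t = 2790 K → 2800 K to the nearest 100 K.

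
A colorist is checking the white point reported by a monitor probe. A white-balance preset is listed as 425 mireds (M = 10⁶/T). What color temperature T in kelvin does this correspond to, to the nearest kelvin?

T = 10⁶ / 425 = 2352.94 K → 2353 K.

2353 K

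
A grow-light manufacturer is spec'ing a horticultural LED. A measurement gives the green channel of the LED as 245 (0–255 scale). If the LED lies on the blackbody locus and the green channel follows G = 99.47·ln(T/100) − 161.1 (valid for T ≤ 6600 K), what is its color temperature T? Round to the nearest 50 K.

5950 K

ln t = (245 + 161.1) / 99.47 = 4.0826.
t = e^4.0826 = 59.302.
T = 100·t = 5930 K → 5950 K to the nearest 50 K.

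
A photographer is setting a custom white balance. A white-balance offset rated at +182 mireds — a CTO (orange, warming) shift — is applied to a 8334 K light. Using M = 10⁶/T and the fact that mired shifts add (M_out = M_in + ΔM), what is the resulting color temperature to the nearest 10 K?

M_in = 10⁶/8334 = 119.99 mireds.
M_out = 119.99 + (+182) = 301.99 mireds.
T_out = 10⁶/301.99 = 3311.4 K → 3310 K.

3310 K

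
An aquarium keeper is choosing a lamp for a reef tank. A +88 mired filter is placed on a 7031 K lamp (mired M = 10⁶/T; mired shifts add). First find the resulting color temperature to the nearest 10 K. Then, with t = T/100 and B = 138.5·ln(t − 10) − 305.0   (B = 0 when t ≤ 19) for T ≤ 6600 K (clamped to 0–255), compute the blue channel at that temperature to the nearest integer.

181

M_in = 10⁶/7031 = 142.23; M_out = 142.23 + (+88) = 230.23.
T_out = 10⁶/230.23 = 4343.5 K → 4340 K; t = 43.4.
B = 138.5·ln(43.4 − 10) − 305.0 = 138.5·ln 33.4 − 305.0 = 138.5·3.5086 − 305.0 = 180.935.
Rounded: 181.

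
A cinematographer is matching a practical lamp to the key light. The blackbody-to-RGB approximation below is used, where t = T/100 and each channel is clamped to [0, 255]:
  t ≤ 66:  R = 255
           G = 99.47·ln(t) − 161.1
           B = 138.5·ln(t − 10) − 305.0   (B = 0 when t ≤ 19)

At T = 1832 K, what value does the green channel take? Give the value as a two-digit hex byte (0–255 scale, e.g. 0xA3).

t = 1832/100 = 18.32; the t ≤ 66 branch applies.
G = 99.47·ln 18.32 − 161.1 = 99.47·2.9080 − 161.1 = 128.158.
Rounded: 128; in hex, 0x80.

0x80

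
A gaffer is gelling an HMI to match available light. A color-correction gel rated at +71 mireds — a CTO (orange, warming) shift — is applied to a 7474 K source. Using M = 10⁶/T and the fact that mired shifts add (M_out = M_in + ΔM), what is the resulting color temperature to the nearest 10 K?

M_in = 10⁶/7474 = 133.80 mireds.
M_out = 133.80 + (+71) = 204.80 mireds.
T_out = 10⁶/204.80 = 4882.9 K → 4880 K.

4880 K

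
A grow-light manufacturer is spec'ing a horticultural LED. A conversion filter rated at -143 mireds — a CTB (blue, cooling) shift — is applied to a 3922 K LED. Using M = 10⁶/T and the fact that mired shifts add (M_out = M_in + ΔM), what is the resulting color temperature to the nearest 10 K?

M_in = 10⁶/3922 = 254.97 mireds.
M_out = 254.97 + (-143) = 111.97 mireds.
T_out = 10⁶/111.97 = 8930.8 K → 8930 K.

8930 K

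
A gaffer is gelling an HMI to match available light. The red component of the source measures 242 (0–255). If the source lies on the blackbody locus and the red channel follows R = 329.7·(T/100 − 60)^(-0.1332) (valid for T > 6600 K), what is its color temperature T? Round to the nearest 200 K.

(t − 60)^(-0.1332) = 242/329.7 = 0.73400.
t − 60 = 0.73400^(1/-0.1332) = 0.73400^(-7.508) = 10.193, so t = 70.193.
T = 100·t = 7019 K → 7000 K to the nearest 200 K.

7000 K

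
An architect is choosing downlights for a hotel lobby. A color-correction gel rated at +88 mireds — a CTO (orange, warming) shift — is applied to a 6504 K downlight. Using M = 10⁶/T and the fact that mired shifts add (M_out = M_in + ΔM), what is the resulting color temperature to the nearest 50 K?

4150 K

M_in = 10⁶/6504 = 153.75 mireds.
M_out = 153.75 + (+88) = 241.75 mireds.
T_out = 10⁶/241.75 = 4136.5 K → 4150 K.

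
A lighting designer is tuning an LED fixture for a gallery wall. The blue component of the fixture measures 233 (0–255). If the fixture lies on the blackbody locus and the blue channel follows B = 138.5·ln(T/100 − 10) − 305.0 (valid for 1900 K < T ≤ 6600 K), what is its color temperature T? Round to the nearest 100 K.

ln(t − 10) = (233 + 305.0) / 138.5 = 3.8845.
t − 10 = e^3.8845 = 48.641, so t = 58.641.
T = 100·t = 5864 K → 5900 K to the nearest 100 K.

5900 K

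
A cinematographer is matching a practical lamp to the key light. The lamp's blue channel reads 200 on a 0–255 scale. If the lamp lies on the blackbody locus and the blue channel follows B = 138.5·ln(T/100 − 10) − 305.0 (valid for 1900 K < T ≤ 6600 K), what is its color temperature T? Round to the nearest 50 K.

ln(t − 10) = (200 + 305.0) / 138.5 = 3.6462.
t − 10 = e^3.6462 = 38.329, so t = 48.329.
T = 100·t = 4833 K → 4850 K to the nearest 50 K.

4850 K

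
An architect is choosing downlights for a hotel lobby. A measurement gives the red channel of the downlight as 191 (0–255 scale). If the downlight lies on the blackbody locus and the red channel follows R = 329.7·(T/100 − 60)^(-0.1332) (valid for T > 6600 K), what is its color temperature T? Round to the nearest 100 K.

(t − 60)^(-0.1332) = 191/329.7 = 0.57931.
t − 60 = 0.57931^(1/-0.1332) = 0.57931^(-7.508) = 60.245, so t = 120.245.
T = 100·t = 12025 K → 12000 K to the nearest 100 K.

12000 K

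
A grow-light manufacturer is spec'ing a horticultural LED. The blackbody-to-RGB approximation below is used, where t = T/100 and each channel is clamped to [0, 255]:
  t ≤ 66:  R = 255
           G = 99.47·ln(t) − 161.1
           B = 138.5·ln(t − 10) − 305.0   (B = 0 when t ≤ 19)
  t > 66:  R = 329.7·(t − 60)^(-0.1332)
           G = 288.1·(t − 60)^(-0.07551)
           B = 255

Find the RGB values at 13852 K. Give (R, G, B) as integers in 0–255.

t = 13852/100 = 138.52; the t > 66 branch applies.
R = 329.7·(138.52 − 60)^(-0.1332) = 329.7·78.52^(-0.1332) = 329.7·0.55923 = 184.377.
G = 288.1·(138.52 − 60)^(-0.07551) = 288.1·78.52^(-0.07551) = 288.1·0.71930 = 207.230.
B = 255 by definition for t > 66.
Rounded: (184, 207, 255).

(184, 207, 255)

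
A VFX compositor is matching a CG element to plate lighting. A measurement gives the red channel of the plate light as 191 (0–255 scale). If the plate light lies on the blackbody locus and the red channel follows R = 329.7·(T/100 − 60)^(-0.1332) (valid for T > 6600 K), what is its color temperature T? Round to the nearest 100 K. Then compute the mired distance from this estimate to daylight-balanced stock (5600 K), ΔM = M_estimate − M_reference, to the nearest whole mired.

(t − 60)^(-0.1332) = 191/329.7 = 0.57931.
t − 60 = 0.57931^(1/-0.1332) = 0.57931^(-7.508) = 60.245, so t = 120.245.
T = 100·t = 12025 K → 12000 K to the nearest 100 K.
M_estimate = 10⁶/12000 = 83.33; M_reference = 10⁶/5600 = 178.57.
ΔM = 83.33 − 178.57 = -95.24 → -95 mireds.

-95 mireds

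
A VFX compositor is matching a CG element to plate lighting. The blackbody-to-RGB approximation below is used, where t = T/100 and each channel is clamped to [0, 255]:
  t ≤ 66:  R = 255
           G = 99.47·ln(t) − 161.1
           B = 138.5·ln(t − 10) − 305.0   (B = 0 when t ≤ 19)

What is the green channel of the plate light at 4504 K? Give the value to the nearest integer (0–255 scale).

218

t = 4504/100 = 45.04; the t ≤ 66 branch applies.
G = 99.47·ln 45.04 − 161.1 = 99.47·3.8076 − 161.1 = 217.637.
Rounded: 218.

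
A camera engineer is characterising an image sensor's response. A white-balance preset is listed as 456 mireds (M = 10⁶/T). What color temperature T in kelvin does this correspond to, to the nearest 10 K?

T = 10⁶ / 456 = 2192.98 K → 2190 K.

2190 K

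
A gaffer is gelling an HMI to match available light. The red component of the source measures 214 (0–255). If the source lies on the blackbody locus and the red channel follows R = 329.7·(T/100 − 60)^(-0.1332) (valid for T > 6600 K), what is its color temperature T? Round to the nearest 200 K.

(t − 60)^(-0.1332) = 214/329.7 = 0.64907.
t − 60 = 0.64907^(1/-0.1332) = 0.64907^(-7.508) = 25.657, so t = 85.657.
T = 100·t = 8566 K → 8600 K to the nearest 200 K.

8600 K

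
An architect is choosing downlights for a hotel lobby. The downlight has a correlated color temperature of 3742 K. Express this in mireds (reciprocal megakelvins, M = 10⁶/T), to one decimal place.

267.2 mireds

M = 10⁶ / 3742 = 267.237 → 267.2 mireds.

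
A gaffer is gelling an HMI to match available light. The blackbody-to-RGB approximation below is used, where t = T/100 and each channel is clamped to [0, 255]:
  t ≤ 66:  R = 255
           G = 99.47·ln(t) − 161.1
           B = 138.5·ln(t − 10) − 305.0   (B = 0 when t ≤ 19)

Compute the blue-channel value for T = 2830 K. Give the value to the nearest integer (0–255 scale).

t = 2830/100 = 28.3; the t ≤ 66 branch applies.
B = 138.5·ln(28.3 − 10) − 305.0 = 138.5·ln 18.3 − 305.0 = 138.5·2.9069 − 305.0 = 97.606.
Rounded: 98.

98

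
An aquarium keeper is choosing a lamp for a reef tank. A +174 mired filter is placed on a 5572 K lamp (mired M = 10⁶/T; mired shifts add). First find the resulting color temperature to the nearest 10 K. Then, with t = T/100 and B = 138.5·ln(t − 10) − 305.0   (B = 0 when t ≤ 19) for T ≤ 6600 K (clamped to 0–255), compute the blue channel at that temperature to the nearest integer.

M_in = 10⁶/5572 = 179.47; M_out = 179.47 + (+174) = 353.47.
T_out = 10⁶/353.47 = 2829.1 K → 2830 K; t = 28.3.
B = 138.5·ln(28.3 − 10) − 305.0 = 138.5·ln 18.3 − 305.0 = 138.5·2.9069 − 305.0 = 97.606.
Rounded: 98.

98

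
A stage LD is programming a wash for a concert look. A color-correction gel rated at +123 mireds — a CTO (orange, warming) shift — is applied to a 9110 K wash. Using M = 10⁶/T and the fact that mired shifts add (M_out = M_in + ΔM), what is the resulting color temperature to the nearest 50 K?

4300 K

M_in = 10⁶/9110 = 109.77 mireds.
M_out = 109.77 + (+123) = 232.77 mireds.
T_out = 10⁶/232.77 = 4296.1 K → 4300 K.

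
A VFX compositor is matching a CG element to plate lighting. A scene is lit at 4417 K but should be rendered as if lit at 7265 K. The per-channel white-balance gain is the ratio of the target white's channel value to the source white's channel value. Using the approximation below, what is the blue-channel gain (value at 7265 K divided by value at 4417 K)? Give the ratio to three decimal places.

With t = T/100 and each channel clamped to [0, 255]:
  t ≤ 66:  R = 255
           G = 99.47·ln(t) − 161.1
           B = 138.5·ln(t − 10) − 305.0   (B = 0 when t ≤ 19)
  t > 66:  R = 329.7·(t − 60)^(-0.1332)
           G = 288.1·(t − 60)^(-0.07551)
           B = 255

1.385

At 4417 K (t = 44.17):
  B = 138.5·ln(44.17 − 10) − 305.0 = 138.5·ln 34.17 − 305.0 = 138.5·3.5313 − 305.0 = 184.092.
At 7265 K (t = 72.65):
  B = 255 by definition for t > 66.
Gain = 255.000 / 184.092 = 1.3852 → 1.385.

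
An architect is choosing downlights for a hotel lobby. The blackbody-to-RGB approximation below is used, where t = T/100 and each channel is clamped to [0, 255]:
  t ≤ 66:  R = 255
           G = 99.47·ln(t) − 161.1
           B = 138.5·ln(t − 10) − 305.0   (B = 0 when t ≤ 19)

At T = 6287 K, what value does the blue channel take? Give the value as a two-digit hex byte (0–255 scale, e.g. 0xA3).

t = 6287/100 = 62.87; the t ≤ 66 branch applies.
B = 138.5·ln(62.87 − 10) − 305.0 = 138.5·ln 52.87 − 305.0 = 138.5·3.9678 − 305.0 = 244.545.
Rounded: 245; in hex, 0xF5.

0xF5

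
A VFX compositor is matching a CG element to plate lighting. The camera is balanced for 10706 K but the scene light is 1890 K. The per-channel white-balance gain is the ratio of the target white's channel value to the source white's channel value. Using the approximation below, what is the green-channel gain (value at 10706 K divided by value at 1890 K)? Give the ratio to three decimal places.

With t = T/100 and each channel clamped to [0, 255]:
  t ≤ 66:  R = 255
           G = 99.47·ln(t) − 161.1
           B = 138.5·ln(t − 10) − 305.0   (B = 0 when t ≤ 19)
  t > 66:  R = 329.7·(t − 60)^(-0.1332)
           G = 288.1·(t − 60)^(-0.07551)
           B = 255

1.641

At 1890 K (t = 18.9):
  G = 99.47·ln 18.9 − 161.1 = 99.47·2.9392 − 161.1 = 131.258.
At 10706 K (t = 107.06):
  G = 288.1·(107.06 − 60)^(-0.07551) = 288.1·47.06^(-0.07551) = 288.1·0.74765 = 215.398.
Gain = 215.398 / 131.258 = 1.6410 → 1.641.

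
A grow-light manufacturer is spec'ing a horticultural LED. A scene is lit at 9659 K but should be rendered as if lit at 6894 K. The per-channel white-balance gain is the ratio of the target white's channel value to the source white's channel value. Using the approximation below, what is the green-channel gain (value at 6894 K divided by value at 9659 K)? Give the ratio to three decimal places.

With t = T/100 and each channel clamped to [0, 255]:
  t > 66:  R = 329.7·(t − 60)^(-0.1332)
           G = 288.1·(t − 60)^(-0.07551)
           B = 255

At 9659 K (t = 96.59):
  G = 288.1·(96.59 − 60)^(-0.07551) = 288.1·36.59^(-0.07551) = 288.1·0.76199 = 219.530.
At 6894 K (t = 68.94):
  G = 288.1·(68.94 − 60)^(-0.07551) = 288.1·8.94^(-0.07551) = 288.1·0.84755 = 244.179.
Gain = 244.179 / 219.530 = 1.1123 → 1.112.

1.112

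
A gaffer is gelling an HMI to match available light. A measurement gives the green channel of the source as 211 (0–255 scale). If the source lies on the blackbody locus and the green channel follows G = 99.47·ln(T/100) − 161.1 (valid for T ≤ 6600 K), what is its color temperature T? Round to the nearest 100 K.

4200 K

ln t = (211 + 161.1) / 99.47 = 3.7408.
t = e^3.7408 = 42.133.
T = 100·t = 4213 K → 4200 K to the nearest 100 K.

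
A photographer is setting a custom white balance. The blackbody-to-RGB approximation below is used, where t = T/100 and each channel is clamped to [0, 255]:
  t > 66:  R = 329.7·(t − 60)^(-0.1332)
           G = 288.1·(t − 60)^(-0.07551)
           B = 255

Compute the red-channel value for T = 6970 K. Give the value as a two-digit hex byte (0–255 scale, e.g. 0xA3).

0xF4

t = 6970/100 = 69.7; the t > 66 branch applies.
R = 329.7·(69.7 − 60)^(-0.1332) = 329.7·9.7^(-0.1332) = 329.7·0.73886 = 243.602.
Rounded: 244; in hex, 0xF4.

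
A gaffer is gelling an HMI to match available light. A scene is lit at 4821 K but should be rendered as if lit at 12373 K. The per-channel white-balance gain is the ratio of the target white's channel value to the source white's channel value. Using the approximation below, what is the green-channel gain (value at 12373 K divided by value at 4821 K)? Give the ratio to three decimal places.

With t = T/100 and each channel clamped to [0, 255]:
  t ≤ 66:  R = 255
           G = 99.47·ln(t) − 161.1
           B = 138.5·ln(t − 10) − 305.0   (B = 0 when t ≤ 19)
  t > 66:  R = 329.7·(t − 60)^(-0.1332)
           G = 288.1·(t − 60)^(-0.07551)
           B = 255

At 4821 K (t = 48.21):
  G = 99.47·ln 48.21 − 161.1 = 99.47·3.8756 − 161.1 = 224.403.
At 12373 K (t = 123.73):
  G = 288.1·(123.73 − 60)^(-0.07551) = 288.1·63.73^(-0.07551) = 288.1·0.73073 = 210.522.
Gain = 210.522 / 224.403 = 0.9381 → 0.938.

0.938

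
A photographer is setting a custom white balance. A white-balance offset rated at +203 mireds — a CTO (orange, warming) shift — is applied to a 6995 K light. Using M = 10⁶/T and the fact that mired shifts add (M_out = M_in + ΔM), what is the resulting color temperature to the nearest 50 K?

M_in = 10⁶/6995 = 142.96 mireds.
M_out = 142.96 + (+203) = 345.96 mireds.
T_out = 10⁶/345.96 = 2890.5 K → 2900 K.

2900 K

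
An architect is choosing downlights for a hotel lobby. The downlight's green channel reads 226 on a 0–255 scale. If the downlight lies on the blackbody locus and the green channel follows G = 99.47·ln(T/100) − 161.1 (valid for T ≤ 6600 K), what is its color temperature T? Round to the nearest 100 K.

ln t = (226 + 161.1) / 99.47 = 3.8916.
t = e^3.8916 = 48.990.
T = 100·t = 4899 K → 4900 K to the nearest 100 K.

4900 K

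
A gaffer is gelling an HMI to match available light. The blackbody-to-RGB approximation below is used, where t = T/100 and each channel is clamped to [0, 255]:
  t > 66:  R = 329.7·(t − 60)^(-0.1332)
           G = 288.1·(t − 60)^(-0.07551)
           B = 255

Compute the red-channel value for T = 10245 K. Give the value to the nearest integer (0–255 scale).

t = 10245/100 = 102.45; the t > 66 branch applies.
R = 329.7·(102.45 − 60)^(-0.1332) = 329.7·42.45^(-0.1332) = 329.7·0.60697 = 200.118.
Rounded: 200.

200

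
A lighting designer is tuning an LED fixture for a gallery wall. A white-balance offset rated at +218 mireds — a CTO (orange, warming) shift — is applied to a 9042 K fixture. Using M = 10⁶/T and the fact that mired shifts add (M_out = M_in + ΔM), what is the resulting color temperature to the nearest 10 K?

3040 K

M_in = 10⁶/9042 = 110.60 mireds.
M_out = 110.60 + (+218) = 328.60 mireds.
T_out = 10⁶/328.60 = 3043.3 K → 3040 K.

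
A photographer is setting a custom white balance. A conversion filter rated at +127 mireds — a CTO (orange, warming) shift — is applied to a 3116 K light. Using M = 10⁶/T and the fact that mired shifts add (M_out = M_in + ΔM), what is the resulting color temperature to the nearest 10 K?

2230 K

M_in = 10⁶/3116 = 320.92 mireds.
M_out = 320.92 + (+127) = 447.92 mireds.
T_out = 10⁶/447.92 = 2232.5 K → 2230 K.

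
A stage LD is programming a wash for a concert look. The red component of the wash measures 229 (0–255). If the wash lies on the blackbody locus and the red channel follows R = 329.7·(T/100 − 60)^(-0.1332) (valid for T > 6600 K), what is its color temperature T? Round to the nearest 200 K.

(t − 60)^(-0.1332) = 229/329.7 = 0.69457.
t − 60 = 0.69457^(1/-0.1332) = 0.69457^(-7.508) = 15.428, so t = 75.428.
T = 100·t = 7543 K → 7600 K to the nearest 200 K.

7600 K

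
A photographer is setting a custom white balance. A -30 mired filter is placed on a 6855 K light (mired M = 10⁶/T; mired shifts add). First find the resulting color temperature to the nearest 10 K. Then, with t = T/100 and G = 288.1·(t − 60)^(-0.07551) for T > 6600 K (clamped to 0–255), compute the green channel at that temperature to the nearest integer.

M_in = 10⁶/6855 = 145.88; M_out = 145.88 + (-30) = 115.88.
T_out = 10⁶/115.88 = 8629.7 K → 8630 K; t = 86.3.
G = 288.1·(86.3 − 60)^(-0.07551) = 288.1·26.3^(-0.07551) = 288.1·0.78123 = 225.072.
Rounded: 225.

225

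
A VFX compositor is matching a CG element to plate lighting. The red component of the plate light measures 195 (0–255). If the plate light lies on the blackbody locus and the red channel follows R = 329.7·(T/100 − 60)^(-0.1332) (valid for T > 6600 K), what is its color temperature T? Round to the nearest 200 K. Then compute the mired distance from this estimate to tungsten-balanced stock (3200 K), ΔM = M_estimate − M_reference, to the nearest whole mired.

-223 mireds

(t − 60)^(-0.1332) = 195/329.7 = 0.59145.
t − 60 = 0.59145^(1/-0.1332) = 0.59145^(-7.508) = 51.564, so t = 111.564.
T = 100·t = 11156 K → 11200 K to the nearest 200 K.
M_estimate = 10⁶/11200 = 89.29; M_reference = 10⁶/3200 = 312.50.
ΔM = 89.29 − 312.50 = -223.21 → -223 mireds.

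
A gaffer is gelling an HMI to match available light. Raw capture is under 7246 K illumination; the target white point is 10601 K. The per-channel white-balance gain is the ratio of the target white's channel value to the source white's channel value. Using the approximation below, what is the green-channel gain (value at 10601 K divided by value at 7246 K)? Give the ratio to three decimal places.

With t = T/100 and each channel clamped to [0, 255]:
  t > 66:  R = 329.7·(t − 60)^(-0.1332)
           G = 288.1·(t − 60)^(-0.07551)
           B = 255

At 7246 K (t = 72.46):
  G = 288.1·(72.46 − 60)^(-0.07551) = 288.1·12.46^(-0.07551) = 288.1·0.82657 = 238.134.
At 10601 K (t = 106.01):
  G = 288.1·(106.01 − 60)^(-0.07551) = 288.1·46.01^(-0.07551) = 288.1·0.74892 = 215.765.
Gain = 215.765 / 238.134 = 0.9061 → 0.906.

0.906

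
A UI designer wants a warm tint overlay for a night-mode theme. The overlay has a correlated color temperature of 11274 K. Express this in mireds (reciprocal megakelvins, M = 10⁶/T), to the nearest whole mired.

89 mireds

M = 10⁶ / 11274 = 88.700 → 89 mireds.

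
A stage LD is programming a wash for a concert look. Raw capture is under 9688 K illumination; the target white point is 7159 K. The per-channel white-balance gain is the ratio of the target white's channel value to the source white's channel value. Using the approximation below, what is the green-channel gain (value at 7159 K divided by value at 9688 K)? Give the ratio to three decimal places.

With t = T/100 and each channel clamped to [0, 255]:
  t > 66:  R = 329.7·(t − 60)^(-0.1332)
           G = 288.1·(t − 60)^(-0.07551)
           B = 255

1.091

At 9688 K (t = 96.88):
  G = 288.1·(96.88 − 60)^(-0.07551) = 288.1·36.88^(-0.07551) = 288.1·0.76154 = 219.399.
At 7159 K (t = 71.59):
  G = 288.1·(71.59 − 60)^(-0.07551) = 288.1·11.59^(-0.07551) = 288.1·0.83110 = 239.439.
Gain = 239.439 / 219.399 = 1.0913 → 1.091.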